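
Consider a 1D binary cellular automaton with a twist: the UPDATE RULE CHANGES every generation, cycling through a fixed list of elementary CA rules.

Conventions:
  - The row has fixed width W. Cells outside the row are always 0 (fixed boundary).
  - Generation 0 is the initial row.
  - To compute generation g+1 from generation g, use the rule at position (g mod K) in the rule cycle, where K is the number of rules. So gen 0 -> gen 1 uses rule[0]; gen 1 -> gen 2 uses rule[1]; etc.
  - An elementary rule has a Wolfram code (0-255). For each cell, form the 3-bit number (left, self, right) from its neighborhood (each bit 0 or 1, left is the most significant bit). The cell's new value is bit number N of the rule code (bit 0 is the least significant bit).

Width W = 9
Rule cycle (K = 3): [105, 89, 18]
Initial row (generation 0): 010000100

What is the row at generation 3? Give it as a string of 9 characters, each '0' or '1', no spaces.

Gen 0: 010000100
Gen 1 (rule 105): 000110001
Gen 2 (rule 89): 110111100
Gen 3 (rule 18): 000000010

Answer: 000000010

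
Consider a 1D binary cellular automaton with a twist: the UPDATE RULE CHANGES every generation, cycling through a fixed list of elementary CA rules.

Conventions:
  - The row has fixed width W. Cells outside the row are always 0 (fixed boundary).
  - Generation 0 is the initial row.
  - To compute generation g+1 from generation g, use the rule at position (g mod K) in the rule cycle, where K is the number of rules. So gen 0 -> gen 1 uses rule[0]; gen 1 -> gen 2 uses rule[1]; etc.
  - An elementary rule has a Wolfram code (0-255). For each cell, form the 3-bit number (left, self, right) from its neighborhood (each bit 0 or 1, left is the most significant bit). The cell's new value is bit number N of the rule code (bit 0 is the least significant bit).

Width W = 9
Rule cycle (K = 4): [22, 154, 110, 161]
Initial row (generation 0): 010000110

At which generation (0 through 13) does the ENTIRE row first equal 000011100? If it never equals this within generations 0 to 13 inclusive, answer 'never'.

Answer: never

Derivation:
Gen 0: 010000110
Gen 1 (rule 22): 111001001
Gen 2 (rule 154): 110110110
Gen 3 (rule 110): 111111110
Gen 4 (rule 161): 011111100
Gen 5 (rule 22): 100000010
Gen 6 (rule 154): 010000101
Gen 7 (rule 110): 110001111
Gen 8 (rule 161): 000100110
Gen 9 (rule 22): 001111001
Gen 10 (rule 154): 011110110
Gen 11 (rule 110): 110011110
Gen 12 (rule 161): 000001100
Gen 13 (rule 22): 000010010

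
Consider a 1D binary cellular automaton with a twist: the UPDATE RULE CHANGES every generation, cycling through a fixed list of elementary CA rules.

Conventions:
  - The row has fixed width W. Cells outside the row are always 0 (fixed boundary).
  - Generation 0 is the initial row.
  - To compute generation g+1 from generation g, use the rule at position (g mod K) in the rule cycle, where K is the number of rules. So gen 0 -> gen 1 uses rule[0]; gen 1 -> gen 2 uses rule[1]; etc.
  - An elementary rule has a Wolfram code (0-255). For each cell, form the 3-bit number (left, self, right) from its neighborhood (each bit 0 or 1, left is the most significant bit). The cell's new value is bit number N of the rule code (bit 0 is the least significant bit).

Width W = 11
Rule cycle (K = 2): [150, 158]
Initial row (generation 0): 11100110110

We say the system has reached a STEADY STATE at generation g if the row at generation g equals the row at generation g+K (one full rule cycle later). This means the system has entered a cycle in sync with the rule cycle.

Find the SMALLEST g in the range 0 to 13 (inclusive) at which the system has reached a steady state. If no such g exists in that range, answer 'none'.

Answer: 6

Derivation:
Gen 0: 11100110110
Gen 1 (rule 150): 01011000001
Gen 2 (rule 158): 11010100011
Gen 3 (rule 150): 00010110100
Gen 4 (rule 158): 00110100110
Gen 5 (rule 150): 01000111001
Gen 6 (rule 158): 11101110111
Gen 7 (rule 150): 01000100010
Gen 8 (rule 158): 11101110111
Gen 9 (rule 150): 01000100010
Gen 10 (rule 158): 11101110111
Gen 11 (rule 150): 01000100010
Gen 12 (rule 158): 11101110111
Gen 13 (rule 150): 01000100010
Gen 14 (rule 158): 11101110111
Gen 15 (rule 150): 01000100010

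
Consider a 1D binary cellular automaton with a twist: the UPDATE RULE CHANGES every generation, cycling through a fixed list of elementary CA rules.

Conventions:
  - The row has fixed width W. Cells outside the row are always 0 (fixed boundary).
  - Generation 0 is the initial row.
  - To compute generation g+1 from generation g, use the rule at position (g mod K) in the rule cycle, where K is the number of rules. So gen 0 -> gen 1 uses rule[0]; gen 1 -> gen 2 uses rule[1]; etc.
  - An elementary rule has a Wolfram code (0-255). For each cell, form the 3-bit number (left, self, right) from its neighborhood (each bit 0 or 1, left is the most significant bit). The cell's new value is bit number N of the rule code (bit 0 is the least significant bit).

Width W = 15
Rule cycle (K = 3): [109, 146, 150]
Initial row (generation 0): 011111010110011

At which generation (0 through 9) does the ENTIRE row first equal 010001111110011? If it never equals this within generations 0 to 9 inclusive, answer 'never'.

Gen 0: 011111010110011
Gen 1 (rule 109): 010001111110011
Gen 2 (rule 146): 101010111101100
Gen 3 (rule 150): 101010011000010
Gen 4 (rule 109): 111110011011010
Gen 5 (rule 146): 011101100000001
Gen 6 (rule 150): 101000010000011
Gen 7 (rule 109): 111011010111011
Gen 8 (rule 146): 010000000010000
Gen 9 (rule 150): 111000000111000

Answer: 1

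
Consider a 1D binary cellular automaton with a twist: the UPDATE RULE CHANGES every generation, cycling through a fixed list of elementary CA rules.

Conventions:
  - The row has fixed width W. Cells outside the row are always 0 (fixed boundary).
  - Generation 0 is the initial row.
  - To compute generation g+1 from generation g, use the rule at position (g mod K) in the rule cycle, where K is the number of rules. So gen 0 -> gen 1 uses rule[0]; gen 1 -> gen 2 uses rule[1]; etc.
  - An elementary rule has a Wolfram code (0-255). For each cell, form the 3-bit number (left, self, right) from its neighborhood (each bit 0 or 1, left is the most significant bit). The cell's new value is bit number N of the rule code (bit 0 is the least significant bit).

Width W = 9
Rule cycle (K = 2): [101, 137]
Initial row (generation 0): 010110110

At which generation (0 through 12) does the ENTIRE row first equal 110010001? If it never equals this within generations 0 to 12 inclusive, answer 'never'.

Answer: never

Derivation:
Gen 0: 010110110
Gen 1 (rule 101): 011011010
Gen 2 (rule 137): 010010000
Gen 3 (rule 101): 010010111
Gen 4 (rule 137): 000000110
Gen 5 (rule 101): 111110010
Gen 6 (rule 137): 111100000
Gen 7 (rule 101): 000101111
Gen 8 (rule 137): 110001110
Gen 9 (rule 101): 010100010
Gen 10 (rule 137): 000001000
Gen 11 (rule 101): 111101011
Gen 12 (rule 137): 111000010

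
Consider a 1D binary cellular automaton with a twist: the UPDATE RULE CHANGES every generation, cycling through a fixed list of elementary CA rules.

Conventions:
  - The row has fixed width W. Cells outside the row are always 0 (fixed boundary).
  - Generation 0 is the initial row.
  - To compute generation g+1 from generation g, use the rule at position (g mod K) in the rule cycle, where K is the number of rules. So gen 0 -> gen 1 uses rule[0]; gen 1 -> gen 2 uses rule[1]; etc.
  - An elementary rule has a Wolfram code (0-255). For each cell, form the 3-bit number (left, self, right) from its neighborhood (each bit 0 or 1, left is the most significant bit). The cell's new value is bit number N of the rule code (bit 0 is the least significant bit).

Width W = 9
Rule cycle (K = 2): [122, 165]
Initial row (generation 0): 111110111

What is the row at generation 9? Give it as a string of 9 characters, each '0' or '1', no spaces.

Gen 0: 111110111
Gen 1 (rule 122): 100011101
Gen 2 (rule 165): 101001011
Gen 3 (rule 122): 010110111
Gen 4 (rule 165): 011001010
Gen 5 (rule 122): 111110101
Gen 6 (rule 165): 011101111
Gen 7 (rule 122): 110111001
Gen 8 (rule 165): 001010001
Gen 9 (rule 122): 010101010

Answer: 010101010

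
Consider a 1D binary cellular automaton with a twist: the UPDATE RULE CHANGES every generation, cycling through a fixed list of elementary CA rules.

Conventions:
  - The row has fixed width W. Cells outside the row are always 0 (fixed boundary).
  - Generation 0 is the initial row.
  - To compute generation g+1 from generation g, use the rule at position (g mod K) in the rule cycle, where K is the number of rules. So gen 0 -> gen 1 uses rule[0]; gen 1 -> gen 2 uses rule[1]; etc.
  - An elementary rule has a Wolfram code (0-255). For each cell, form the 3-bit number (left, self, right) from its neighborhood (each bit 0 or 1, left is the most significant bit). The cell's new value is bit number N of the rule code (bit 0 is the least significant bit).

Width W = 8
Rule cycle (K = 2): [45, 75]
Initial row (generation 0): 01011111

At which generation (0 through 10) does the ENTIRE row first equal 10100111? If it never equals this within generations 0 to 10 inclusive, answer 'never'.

Gen 0: 01011111
Gen 1 (rule 45): 01110000
Gen 2 (rule 75): 11010111
Gen 3 (rule 45): 10111100
Gen 4 (rule 75): 00100101
Gen 5 (rule 45): 10100111
Gen 6 (rule 75): 00001101
Gen 7 (rule 45): 11101011
Gen 8 (rule 75): 10100011
Gen 9 (rule 45): 11101010
Gen 10 (rule 75): 10100000

Answer: 5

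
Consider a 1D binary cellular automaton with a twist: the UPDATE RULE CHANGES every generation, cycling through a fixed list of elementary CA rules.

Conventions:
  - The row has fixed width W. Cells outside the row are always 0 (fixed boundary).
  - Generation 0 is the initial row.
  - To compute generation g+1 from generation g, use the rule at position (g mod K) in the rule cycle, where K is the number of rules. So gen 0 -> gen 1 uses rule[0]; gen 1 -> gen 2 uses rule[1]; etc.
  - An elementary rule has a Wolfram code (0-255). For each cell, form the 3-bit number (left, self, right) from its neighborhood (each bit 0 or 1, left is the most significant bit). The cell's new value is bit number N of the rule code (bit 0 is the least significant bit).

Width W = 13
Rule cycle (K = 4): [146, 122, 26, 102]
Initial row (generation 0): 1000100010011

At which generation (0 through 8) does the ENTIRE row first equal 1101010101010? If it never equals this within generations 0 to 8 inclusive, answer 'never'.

Gen 0: 1000100010011
Gen 1 (rule 146): 0101010101100
Gen 2 (rule 122): 1010101011110
Gen 3 (rule 26): 0000000010001
Gen 4 (rule 102): 0000000110011
Gen 5 (rule 146): 0000001001100
Gen 6 (rule 122): 0000010111110
Gen 7 (rule 26): 0000100100001
Gen 8 (rule 102): 0001101100011

Answer: never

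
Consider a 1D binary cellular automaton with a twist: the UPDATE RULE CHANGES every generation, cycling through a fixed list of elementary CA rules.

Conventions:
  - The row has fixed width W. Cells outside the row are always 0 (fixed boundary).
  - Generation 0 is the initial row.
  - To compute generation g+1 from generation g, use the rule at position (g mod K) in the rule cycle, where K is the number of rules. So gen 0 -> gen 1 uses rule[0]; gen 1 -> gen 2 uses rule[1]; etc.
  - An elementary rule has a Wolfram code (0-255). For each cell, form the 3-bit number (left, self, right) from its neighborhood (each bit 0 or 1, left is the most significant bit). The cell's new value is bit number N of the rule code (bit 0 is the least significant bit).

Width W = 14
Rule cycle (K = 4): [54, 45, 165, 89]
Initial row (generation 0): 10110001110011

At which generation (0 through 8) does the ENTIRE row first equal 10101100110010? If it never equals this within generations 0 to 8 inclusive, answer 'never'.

Answer: never

Derivation:
Gen 0: 10110001110011
Gen 1 (rule 54): 11001010001100
Gen 2 (rule 45): 10001110101001
Gen 3 (rule 165): 10100101111001
Gen 4 (rule 89): 00010001001100
Gen 5 (rule 54): 00111011110010
Gen 6 (rule 45): 10100110000010
Gen 7 (rule 165): 11100000111010
Gen 8 (rule 89): 10111110101001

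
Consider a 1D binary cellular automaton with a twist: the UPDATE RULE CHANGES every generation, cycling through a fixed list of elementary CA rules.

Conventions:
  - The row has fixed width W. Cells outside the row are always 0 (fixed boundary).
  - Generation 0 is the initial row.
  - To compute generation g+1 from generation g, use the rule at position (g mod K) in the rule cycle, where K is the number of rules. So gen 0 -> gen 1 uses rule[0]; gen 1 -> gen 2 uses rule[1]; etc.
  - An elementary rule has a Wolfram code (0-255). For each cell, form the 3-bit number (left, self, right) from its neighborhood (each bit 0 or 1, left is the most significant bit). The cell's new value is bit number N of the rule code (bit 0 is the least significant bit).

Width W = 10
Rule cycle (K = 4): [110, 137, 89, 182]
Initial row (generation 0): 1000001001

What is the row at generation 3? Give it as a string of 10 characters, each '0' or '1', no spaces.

Answer: 1011001001

Derivation:
Gen 0: 1000001001
Gen 1 (rule 110): 1000011011
Gen 2 (rule 137): 0011010010
Gen 3 (rule 89): 1011001001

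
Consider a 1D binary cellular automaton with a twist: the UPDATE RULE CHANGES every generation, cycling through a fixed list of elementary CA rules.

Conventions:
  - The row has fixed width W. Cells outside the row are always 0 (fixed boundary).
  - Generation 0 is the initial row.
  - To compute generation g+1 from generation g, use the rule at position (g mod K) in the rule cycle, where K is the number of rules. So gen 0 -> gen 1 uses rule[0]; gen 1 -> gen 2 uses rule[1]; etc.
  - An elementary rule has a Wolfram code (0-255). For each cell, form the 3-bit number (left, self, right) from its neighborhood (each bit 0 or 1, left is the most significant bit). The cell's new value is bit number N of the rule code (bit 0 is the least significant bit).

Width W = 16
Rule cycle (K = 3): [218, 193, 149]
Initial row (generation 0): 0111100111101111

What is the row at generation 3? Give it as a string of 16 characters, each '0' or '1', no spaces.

Answer: 0011111111010010

Derivation:
Gen 0: 0111100111101111
Gen 1 (rule 218): 1111111111101111
Gen 2 (rule 193): 0111111111100111
Gen 3 (rule 149): 0011111111010010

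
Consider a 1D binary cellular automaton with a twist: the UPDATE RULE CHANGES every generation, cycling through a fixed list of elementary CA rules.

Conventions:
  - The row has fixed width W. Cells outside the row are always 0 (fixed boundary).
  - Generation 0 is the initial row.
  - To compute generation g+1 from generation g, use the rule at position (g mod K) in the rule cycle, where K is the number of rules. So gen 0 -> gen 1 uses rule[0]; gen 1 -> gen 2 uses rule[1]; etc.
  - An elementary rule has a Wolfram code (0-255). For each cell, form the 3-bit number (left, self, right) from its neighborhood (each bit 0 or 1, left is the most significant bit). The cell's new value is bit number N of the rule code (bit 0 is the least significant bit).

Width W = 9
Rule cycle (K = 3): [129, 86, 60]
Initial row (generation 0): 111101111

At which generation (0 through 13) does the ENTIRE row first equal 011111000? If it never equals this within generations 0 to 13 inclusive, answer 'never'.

Answer: 11

Derivation:
Gen 0: 111101111
Gen 1 (rule 129): 011000110
Gen 2 (rule 86): 101101011
Gen 3 (rule 60): 111011110
Gen 4 (rule 129): 010001100
Gen 5 (rule 86): 111010110
Gen 6 (rule 60): 100111101
Gen 7 (rule 129): 000011000
Gen 8 (rule 86): 000101100
Gen 9 (rule 60): 000111010
Gen 10 (rule 129): 110010000
Gen 11 (rule 86): 011111000
Gen 12 (rule 60): 010000100
Gen 13 (rule 129): 000110001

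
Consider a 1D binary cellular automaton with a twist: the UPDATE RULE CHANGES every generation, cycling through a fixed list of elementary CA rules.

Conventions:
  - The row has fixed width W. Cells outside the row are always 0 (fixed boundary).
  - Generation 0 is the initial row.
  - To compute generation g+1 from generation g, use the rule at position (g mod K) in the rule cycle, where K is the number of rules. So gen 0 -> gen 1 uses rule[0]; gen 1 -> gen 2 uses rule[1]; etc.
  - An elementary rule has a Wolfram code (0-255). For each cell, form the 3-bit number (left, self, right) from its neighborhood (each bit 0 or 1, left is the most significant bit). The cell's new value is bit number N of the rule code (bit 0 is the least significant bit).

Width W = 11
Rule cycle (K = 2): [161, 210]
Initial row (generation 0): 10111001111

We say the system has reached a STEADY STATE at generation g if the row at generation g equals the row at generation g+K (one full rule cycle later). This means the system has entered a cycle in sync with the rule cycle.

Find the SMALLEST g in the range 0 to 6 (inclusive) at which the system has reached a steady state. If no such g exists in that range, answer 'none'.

Gen 0: 10111001111
Gen 1 (rule 161): 01010000110
Gen 2 (rule 210): 10001001011
Gen 3 (rule 161): 00100000100
Gen 4 (rule 210): 01010001010
Gen 5 (rule 161): 00100100100
Gen 6 (rule 210): 01011011010
Gen 7 (rule 161): 00100100100
Gen 8 (rule 210): 01011011010

Answer: 5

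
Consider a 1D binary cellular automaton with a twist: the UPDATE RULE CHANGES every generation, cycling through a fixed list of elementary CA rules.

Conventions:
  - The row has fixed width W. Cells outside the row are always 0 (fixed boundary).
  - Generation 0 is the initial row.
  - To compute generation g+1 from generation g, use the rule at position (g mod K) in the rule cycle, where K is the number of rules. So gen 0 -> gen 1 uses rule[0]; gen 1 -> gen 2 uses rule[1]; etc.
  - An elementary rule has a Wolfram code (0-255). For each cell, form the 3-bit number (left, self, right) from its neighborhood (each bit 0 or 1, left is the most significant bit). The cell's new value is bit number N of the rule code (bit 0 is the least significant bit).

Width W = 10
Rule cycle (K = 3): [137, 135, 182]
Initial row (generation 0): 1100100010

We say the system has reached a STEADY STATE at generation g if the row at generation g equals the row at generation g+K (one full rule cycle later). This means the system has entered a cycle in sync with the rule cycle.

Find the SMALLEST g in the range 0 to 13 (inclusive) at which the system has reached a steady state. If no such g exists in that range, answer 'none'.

Answer: none

Derivation:
Gen 0: 1100100010
Gen 1 (rule 137): 1000001000
Gen 2 (rule 135): 1011111011
Gen 3 (rule 182): 1101110100
Gen 4 (rule 137): 1001100001
Gen 5 (rule 135): 1010001111
Gen 6 (rule 182): 1111010110
Gen 7 (rule 137): 1110000100
Gen 8 (rule 135): 0100111101
Gen 9 (rule 182): 1111011011
Gen 10 (rule 137): 1110010010
Gen 11 (rule 135): 0100110110
Gen 12 (rule 182): 1111001001
Gen 13 (rule 137): 1110000000
Gen 14 (rule 135): 0100111111
Gen 15 (rule 182): 1111011110
Gen 16 (rule 137): 1110011100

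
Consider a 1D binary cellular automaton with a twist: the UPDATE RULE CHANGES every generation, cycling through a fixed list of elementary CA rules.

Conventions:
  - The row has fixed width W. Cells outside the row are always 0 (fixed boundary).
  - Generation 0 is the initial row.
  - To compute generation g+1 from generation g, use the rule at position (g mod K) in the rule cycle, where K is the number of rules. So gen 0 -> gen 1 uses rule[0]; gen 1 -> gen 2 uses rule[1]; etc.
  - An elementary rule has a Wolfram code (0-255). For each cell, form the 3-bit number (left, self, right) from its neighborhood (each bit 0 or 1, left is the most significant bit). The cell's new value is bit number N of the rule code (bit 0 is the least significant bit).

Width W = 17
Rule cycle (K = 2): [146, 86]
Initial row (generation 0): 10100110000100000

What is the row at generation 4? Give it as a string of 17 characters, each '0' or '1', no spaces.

Answer: 11101000011001110

Derivation:
Gen 0: 10100110000100000
Gen 1 (rule 146): 00011001001010000
Gen 2 (rule 86): 00101111111011000
Gen 3 (rule 146): 01000111110000100
Gen 4 (rule 86): 11101000011001110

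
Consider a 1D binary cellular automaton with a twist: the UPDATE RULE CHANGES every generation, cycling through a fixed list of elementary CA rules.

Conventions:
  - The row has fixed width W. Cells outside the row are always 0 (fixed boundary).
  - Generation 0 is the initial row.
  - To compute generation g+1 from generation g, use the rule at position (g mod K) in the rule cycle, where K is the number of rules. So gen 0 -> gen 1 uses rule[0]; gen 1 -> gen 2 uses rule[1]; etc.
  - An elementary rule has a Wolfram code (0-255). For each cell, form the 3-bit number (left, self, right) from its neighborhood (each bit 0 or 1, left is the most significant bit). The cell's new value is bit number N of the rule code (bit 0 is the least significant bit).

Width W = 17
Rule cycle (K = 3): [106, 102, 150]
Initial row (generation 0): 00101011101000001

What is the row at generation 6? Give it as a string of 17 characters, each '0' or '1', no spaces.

Gen 0: 00101011101000001
Gen 1 (rule 106): 01010110110000010
Gen 2 (rule 102): 11111011010000110
Gen 3 (rule 150): 01110000011001001
Gen 4 (rule 106): 11010000111010010
Gen 5 (rule 102): 01110001001110110
Gen 6 (rule 150): 10101011110100001

Answer: 10101011110100001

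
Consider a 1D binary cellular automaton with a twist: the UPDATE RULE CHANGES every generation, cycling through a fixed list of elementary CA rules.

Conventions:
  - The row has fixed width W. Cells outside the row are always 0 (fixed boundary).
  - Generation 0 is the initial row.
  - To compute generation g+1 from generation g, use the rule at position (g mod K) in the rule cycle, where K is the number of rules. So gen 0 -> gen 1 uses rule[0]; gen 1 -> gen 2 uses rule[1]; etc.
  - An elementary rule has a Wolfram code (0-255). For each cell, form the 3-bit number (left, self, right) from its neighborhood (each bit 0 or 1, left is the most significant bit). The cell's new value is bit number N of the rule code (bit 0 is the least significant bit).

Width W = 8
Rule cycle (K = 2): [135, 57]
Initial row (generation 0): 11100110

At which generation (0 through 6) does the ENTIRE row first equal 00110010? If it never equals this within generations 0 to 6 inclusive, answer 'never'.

Gen 0: 11100110
Gen 1 (rule 135): 01001000
Gen 2 (rule 57): 00100111
Gen 3 (rule 135): 11101010
Gen 4 (rule 57): 10010101
Gen 5 (rule 135): 10110101
Gen 6 (rule 57): 01101010

Answer: never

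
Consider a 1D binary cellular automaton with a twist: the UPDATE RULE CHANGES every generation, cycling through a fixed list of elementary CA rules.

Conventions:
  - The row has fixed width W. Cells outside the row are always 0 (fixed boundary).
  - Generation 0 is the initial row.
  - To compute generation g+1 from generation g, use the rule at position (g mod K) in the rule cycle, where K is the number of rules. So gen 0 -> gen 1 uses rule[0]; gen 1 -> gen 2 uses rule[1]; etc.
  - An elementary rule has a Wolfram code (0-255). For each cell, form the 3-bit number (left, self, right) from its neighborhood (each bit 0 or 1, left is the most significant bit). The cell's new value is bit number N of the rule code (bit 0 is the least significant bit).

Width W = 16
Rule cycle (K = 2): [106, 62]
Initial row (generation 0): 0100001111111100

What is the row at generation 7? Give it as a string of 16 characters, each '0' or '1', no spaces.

Answer: 1101100001000111

Derivation:
Gen 0: 0100001111111100
Gen 1 (rule 106): 1000011000000100
Gen 2 (rule 62): 1100110100001110
Gen 3 (rule 106): 1101111000011010
Gen 4 (rule 62): 1011000100110111
Gen 5 (rule 106): 0111001001111101
Gen 6 (rule 62): 1100111111000011
Gen 7 (rule 106): 1101100001000111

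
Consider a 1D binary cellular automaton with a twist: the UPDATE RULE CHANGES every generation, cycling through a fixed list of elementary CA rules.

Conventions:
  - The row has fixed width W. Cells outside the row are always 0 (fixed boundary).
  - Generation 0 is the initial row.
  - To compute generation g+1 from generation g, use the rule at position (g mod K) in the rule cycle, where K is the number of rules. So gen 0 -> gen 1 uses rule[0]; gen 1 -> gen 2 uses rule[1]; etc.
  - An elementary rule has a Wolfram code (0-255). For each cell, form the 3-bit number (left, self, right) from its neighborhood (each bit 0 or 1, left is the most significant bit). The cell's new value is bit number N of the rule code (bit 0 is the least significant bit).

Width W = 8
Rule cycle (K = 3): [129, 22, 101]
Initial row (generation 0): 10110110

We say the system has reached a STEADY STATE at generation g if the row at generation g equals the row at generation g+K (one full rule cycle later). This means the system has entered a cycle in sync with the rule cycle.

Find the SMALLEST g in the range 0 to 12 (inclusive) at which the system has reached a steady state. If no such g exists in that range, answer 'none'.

Answer: none

Derivation:
Gen 0: 10110110
Gen 1 (rule 129): 00000000
Gen 2 (rule 22): 00000000
Gen 3 (rule 101): 11111111
Gen 4 (rule 129): 01111110
Gen 5 (rule 22): 10000001
Gen 6 (rule 101): 10111101
Gen 7 (rule 129): 00011000
Gen 8 (rule 22): 00100100
Gen 9 (rule 101): 10100101
Gen 10 (rule 129): 00000000
Gen 11 (rule 22): 00000000
Gen 12 (rule 101): 11111111
Gen 13 (rule 129): 01111110
Gen 14 (rule 22): 10000001
Gen 15 (rule 101): 10111101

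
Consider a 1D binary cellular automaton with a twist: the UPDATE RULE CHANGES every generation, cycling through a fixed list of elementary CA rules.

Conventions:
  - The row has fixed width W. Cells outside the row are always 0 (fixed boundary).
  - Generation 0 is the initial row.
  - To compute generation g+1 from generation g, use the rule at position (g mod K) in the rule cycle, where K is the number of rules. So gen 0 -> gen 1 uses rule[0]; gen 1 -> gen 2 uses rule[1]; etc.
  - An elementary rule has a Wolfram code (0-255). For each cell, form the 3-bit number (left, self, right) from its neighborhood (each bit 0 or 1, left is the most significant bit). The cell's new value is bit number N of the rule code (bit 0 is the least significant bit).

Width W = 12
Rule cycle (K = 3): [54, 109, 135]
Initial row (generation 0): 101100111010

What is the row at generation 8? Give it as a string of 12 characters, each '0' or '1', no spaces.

Answer: 100000010111

Derivation:
Gen 0: 101100111010
Gen 1 (rule 54): 110011000111
Gen 2 (rule 109): 110011010101
Gen 3 (rule 135): 000100010101
Gen 4 (rule 54): 001110111111
Gen 5 (rule 109): 101011100001
Gen 6 (rule 135): 101001001111
Gen 7 (rule 54): 111111110000
Gen 8 (rule 109): 100000010111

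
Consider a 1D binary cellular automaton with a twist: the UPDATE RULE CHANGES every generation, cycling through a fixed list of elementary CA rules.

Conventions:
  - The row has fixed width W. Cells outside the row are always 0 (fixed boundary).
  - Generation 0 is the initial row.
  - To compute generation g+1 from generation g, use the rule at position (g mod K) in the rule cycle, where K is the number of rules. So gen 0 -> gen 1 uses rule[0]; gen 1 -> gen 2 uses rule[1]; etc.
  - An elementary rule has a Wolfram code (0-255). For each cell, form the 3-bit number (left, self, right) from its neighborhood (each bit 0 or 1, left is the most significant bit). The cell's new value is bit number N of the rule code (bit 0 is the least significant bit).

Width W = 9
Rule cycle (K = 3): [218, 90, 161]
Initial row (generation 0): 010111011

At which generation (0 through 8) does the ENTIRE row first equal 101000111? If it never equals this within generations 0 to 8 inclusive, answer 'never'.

Answer: never

Derivation:
Gen 0: 010111011
Gen 1 (rule 218): 100111011
Gen 2 (rule 90): 011101011
Gen 3 (rule 161): 001010100
Gen 4 (rule 218): 010000010
Gen 5 (rule 90): 101000101
Gen 6 (rule 161): 010010010
Gen 7 (rule 218): 101101101
Gen 8 (rule 90): 001101100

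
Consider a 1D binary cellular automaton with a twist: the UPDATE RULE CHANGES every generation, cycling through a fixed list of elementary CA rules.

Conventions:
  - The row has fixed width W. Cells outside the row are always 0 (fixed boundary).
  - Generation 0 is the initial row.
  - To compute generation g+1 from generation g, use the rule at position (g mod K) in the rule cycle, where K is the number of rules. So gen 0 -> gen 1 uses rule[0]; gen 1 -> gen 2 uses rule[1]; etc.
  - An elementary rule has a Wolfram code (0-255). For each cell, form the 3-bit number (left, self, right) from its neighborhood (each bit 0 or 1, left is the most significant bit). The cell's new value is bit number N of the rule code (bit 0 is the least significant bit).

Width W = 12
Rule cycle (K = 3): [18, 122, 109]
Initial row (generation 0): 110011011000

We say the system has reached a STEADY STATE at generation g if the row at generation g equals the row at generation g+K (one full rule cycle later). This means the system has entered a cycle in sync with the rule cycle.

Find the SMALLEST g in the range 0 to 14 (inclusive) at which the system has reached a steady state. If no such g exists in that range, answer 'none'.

Gen 0: 110011011000
Gen 1 (rule 18): 001100000100
Gen 2 (rule 122): 011110001010
Gen 3 (rule 109): 010010101110
Gen 4 (rule 18): 101100000001
Gen 5 (rule 122): 011110000010
Gen 6 (rule 109): 010010111010
Gen 7 (rule 18): 101100000001
Gen 8 (rule 122): 011110000010
Gen 9 (rule 109): 010010111010
Gen 10 (rule 18): 101100000001
Gen 11 (rule 122): 011110000010
Gen 12 (rule 109): 010010111010
Gen 13 (rule 18): 101100000001
Gen 14 (rule 122): 011110000010
Gen 15 (rule 109): 010010111010
Gen 16 (rule 18): 101100000001
Gen 17 (rule 122): 011110000010

Answer: 4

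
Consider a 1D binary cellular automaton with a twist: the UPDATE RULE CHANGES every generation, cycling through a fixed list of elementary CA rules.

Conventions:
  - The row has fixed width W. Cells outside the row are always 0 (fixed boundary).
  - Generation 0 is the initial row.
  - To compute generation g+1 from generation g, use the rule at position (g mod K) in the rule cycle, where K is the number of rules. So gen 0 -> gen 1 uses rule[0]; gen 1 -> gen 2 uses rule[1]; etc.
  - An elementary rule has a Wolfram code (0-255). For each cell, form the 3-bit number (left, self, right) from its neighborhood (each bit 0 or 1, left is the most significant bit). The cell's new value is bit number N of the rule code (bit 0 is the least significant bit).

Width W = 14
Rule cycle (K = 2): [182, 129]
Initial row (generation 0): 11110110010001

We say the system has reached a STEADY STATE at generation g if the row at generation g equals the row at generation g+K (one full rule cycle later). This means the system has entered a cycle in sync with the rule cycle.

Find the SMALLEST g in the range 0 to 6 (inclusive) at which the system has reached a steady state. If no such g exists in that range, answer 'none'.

Answer: none

Derivation:
Gen 0: 11110110010001
Gen 1 (rule 182): 01101001111011
Gen 2 (rule 129): 00000000110000
Gen 3 (rule 182): 00000001001000
Gen 4 (rule 129): 11111100000011
Gen 5 (rule 182): 01111010000100
Gen 6 (rule 129): 00110000110001
Gen 7 (rule 182): 01001001001011
Gen 8 (rule 129): 00000000000000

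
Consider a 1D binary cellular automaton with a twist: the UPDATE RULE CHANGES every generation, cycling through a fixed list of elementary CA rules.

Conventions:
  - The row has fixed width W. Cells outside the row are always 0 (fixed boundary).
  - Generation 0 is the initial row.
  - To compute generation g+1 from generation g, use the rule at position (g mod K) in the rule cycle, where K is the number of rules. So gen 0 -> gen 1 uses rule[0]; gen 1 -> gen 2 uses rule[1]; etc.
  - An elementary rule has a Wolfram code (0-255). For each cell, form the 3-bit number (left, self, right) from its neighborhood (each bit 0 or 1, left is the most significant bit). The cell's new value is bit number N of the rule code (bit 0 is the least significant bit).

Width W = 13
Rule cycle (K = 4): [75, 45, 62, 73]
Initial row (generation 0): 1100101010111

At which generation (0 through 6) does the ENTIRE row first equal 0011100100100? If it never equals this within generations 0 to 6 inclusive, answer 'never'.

Answer: never

Derivation:
Gen 0: 1100101010111
Gen 1 (rule 75): 1101000000101
Gen 2 (rule 45): 1011011110111
Gen 3 (rule 62): 1110110001100
Gen 4 (rule 73): 1010110101101
Gen 5 (rule 75): 0000110001100
Gen 6 (rule 45): 1110100101001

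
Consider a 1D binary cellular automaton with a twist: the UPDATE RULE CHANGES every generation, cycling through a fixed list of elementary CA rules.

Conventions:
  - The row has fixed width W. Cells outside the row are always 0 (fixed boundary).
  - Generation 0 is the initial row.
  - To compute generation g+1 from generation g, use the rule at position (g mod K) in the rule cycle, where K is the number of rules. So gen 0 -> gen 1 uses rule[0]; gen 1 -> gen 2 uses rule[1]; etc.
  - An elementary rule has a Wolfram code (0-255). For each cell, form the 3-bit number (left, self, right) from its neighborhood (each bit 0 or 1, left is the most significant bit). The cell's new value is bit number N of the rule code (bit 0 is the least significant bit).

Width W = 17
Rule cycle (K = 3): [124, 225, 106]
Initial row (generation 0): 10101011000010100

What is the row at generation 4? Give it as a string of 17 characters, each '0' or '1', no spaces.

Gen 0: 10101011000010100
Gen 1 (rule 124): 11111111100011110
Gen 2 (rule 225): 01111111101001110
Gen 3 (rule 106): 11000000110011010
Gen 4 (rule 124): 11100000111011111

Answer: 11100000111011111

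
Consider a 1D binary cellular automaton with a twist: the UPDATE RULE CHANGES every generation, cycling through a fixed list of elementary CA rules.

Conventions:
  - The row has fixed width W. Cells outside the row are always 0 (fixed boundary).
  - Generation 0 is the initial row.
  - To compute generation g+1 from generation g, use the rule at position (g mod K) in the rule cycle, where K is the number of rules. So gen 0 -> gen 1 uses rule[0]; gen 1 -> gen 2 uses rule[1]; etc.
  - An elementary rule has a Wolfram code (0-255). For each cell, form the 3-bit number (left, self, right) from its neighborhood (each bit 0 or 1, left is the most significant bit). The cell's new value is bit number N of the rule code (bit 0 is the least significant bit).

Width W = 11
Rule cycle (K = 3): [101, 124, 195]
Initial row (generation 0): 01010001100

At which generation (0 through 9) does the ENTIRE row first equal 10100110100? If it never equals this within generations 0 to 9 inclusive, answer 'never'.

Gen 0: 01010001100
Gen 1 (rule 101): 01110100101
Gen 2 (rule 124): 01011110111
Gen 3 (rule 195): 10001110011
Gen 4 (rule 101): 10100010001
Gen 5 (rule 124): 11110011001
Gen 6 (rule 195): 01110101010
Gen 7 (rule 101): 00011111110
Gen 8 (rule 124): 00010000011
Gen 9 (rule 195): 11100111101

Answer: never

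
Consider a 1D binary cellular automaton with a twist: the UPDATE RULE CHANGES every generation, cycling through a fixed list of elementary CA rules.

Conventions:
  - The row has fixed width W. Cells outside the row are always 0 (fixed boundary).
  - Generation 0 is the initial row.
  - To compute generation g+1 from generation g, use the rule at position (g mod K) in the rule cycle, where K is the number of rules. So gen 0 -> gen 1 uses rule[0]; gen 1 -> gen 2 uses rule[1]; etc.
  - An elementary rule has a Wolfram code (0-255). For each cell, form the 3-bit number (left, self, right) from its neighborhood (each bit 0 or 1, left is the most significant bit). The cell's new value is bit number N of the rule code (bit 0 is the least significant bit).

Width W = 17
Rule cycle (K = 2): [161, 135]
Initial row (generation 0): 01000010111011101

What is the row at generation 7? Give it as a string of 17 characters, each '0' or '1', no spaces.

Answer: 01010010101010100

Derivation:
Gen 0: 01000010111011101
Gen 1 (rule 161): 00011001010101010
Gen 2 (rule 135): 11100011010101010
Gen 3 (rule 161): 01001000101010100
Gen 4 (rule 135): 11011011101010101
Gen 5 (rule 161): 00100101010101010
Gen 6 (rule 135): 11101101010101010
Gen 7 (rule 161): 01010010101010100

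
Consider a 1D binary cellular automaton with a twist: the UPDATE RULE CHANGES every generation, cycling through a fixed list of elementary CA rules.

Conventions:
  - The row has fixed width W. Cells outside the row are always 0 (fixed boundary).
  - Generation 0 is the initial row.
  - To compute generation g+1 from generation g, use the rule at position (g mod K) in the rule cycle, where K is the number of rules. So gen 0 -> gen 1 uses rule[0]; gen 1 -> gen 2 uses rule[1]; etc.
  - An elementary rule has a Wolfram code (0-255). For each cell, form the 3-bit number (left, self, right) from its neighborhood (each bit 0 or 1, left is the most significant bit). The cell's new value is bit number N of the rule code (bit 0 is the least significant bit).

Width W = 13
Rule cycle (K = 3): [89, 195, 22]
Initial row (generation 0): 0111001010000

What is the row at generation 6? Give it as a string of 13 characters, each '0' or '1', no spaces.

Gen 0: 0111001010000
Gen 1 (rule 89): 0101100001111
Gen 2 (rule 195): 1000101110111
Gen 3 (rule 22): 1101100000000
Gen 4 (rule 89): 1101111111111
Gen 5 (rule 195): 0100111111111
Gen 6 (rule 22): 1111000000000

Answer: 1111000000000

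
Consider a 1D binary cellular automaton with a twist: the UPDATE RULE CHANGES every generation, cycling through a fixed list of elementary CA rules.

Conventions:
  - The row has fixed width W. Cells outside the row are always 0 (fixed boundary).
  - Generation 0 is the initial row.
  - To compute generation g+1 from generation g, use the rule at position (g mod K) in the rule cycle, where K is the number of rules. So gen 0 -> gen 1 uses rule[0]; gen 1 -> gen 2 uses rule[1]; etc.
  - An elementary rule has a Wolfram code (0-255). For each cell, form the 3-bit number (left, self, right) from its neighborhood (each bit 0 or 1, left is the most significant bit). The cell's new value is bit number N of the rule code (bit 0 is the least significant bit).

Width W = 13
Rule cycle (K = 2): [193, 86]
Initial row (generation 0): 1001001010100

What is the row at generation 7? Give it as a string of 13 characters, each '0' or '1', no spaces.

Gen 0: 1001001010100
Gen 1 (rule 193): 0000000000001
Gen 2 (rule 86): 0000000000011
Gen 3 (rule 193): 1111111111001
Gen 4 (rule 86): 0000000001111
Gen 5 (rule 193): 1111111100111
Gen 6 (rule 86): 0000000111001
Gen 7 (rule 193): 1111110011000

Answer: 1111110011000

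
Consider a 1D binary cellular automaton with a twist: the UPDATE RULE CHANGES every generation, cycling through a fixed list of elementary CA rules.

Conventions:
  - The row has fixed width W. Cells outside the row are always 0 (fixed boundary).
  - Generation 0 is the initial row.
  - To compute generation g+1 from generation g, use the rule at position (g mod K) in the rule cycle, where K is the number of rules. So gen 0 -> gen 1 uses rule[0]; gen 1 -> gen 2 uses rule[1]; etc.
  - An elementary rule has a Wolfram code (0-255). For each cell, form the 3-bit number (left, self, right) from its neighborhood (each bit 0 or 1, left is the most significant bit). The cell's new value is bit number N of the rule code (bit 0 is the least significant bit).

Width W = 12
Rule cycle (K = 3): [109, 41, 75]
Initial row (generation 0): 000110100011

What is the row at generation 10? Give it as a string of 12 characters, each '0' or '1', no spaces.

Gen 0: 000110100011
Gen 1 (rule 109): 110111101011
Gen 2 (rule 41): 101100010110
Gen 3 (rule 75): 001101100110
Gen 4 (rule 109): 101111100110
Gen 5 (rule 41): 011000000100
Gen 6 (rule 75): 111011111001
Gen 7 (rule 109): 101110001001
Gen 8 (rule 41): 011000100000
Gen 9 (rule 75): 111011001111
Gen 10 (rule 109): 101111001001

Answer: 101111001001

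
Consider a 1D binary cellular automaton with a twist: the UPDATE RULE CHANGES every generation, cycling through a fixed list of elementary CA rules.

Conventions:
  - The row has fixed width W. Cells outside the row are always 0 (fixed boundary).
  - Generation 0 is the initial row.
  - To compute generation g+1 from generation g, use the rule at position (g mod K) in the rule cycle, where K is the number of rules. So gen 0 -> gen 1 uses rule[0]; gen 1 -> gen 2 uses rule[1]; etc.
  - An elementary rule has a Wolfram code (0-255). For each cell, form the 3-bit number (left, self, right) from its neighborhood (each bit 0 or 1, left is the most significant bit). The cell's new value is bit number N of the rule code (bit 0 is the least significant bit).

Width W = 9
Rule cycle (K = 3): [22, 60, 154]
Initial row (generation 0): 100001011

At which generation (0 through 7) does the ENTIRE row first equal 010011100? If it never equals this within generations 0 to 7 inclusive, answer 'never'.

Gen 0: 100001011
Gen 1 (rule 22): 110011000
Gen 2 (rule 60): 101010100
Gen 3 (rule 154): 000000010
Gen 4 (rule 22): 000000111
Gen 5 (rule 60): 000000100
Gen 6 (rule 154): 000001010
Gen 7 (rule 22): 000011011

Answer: never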